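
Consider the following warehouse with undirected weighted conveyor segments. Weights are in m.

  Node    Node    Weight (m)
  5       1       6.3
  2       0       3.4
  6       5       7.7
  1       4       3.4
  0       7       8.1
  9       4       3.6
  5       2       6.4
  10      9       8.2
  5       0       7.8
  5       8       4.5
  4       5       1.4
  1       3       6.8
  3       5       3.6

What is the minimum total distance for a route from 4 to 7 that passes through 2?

19.3 m

Best 4 to 2: 4 → 5 → 2 costing 7.8
Best 2 to 7: 2 → 0 → 7 costing 11.5
Total via 2: 7.8 + 11.5 = 19.3 m.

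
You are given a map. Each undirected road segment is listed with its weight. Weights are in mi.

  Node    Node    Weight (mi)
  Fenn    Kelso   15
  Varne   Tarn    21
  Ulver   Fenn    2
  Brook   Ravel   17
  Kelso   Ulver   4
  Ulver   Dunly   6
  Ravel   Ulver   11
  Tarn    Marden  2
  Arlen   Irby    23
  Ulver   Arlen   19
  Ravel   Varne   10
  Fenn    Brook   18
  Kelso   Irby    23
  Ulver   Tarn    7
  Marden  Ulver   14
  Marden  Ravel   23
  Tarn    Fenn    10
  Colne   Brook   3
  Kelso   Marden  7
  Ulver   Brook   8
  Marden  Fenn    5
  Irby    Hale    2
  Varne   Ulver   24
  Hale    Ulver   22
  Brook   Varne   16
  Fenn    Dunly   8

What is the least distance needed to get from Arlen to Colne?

30 mi

Settle nodes by increasing distance from Arlen:
Arlen: 0
Ulver: 19  (via Arlen)
Fenn: 21  (via Ulver)
Irby: 23  (via Arlen)
Kelso: 23  (via Ulver)
Hale: 25  (via Irby)
Dunly: 25  (via Ulver)
Tarn: 26  (via Ulver)
Marden: 26  (via Fenn)
Brook: 27  (via Ulver)
Ravel: 30  (via Ulver)
Colne: 30  (via Brook)
Shortest route: Arlen–Ulver–Brook–Colne = 30 mi.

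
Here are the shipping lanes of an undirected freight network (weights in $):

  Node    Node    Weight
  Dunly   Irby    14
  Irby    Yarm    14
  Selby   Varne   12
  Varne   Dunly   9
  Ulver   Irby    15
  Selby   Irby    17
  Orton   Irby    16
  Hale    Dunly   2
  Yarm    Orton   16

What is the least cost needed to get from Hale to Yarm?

$30

Shortest distances from Hale:
Hale: 0
Dunly: 2  (via Hale)
Varne: 11  (via Dunly)
Irby: 16  (via Dunly)
Selby: 23  (via Varne)
Yarm: 30  (via Irby)
Shortest route: Hale → Dunly → Irby → Yarm = $30.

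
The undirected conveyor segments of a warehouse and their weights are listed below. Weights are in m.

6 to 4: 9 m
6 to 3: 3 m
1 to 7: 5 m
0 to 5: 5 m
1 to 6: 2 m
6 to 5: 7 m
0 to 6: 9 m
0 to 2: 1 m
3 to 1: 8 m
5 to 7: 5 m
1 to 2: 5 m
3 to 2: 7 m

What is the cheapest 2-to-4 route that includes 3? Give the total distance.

Shortest 2→3: 2–3 = 7
Shortest 3→4: 3–6–4 = 12
Total via 3: 7 + 12 = 19 m.

19 m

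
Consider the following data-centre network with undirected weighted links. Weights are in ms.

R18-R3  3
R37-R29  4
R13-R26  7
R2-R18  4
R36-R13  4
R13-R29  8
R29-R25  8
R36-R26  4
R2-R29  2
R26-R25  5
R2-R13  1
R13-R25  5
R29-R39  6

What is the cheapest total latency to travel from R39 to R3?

Shortest distances from R39:
R39: 0
R29: 6  (via R39)
R2: 8  (via R29)
R13: 9  (via R2)
R37: 10  (via R29)
R18: 12  (via R2)
R36: 13  (via R13)
R25: 14  (via R29)
R3: 15  (via R18)
Shortest route: R39 → R29 → R2 → R18 → R3 = 15 ms.

15 ms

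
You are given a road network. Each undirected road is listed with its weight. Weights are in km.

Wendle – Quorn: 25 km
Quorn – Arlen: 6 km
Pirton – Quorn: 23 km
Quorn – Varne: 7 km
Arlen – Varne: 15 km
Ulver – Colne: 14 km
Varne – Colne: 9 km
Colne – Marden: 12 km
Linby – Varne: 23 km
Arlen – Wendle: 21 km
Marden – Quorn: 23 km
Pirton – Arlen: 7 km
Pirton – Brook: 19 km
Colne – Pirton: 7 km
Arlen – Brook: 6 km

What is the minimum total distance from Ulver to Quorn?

Shortest distances from Ulver:
Ulver: 0
Colne: 14  (via Ulver)
Pirton: 21  (via Colne)
Varne: 23  (via Colne)
Marden: 26  (via Colne)
Arlen: 28  (via Pirton)
Quorn: 30  (via Varne)
Shortest route: Ulver–Colne–Varne–Quorn = 30 km.

30 km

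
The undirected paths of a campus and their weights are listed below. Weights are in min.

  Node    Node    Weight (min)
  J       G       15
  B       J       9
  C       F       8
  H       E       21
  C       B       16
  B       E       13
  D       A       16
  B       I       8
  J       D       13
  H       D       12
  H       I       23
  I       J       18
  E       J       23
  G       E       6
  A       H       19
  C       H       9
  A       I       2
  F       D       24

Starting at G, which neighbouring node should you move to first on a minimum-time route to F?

E

Candidate routes:
G → E → H → C → F: 6+21+9+8 = 44
G → E → B → C → F: 6+13+16+8 = 43
Cheapest is G → E → B → C → F at 43 min.
So from G the first move is to E.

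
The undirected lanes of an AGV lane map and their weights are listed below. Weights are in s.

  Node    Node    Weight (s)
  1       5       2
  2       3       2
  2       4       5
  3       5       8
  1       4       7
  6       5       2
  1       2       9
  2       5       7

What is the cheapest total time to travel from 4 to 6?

Running Dijkstra from 4:
4: 0
2: 5  (via 4)
1: 7  (via 4)
3: 7  (via 2)
5: 9  (via 1)
6: 11  (via 5)
Shortest route: 4–1–5–6 = 11 s.

11 s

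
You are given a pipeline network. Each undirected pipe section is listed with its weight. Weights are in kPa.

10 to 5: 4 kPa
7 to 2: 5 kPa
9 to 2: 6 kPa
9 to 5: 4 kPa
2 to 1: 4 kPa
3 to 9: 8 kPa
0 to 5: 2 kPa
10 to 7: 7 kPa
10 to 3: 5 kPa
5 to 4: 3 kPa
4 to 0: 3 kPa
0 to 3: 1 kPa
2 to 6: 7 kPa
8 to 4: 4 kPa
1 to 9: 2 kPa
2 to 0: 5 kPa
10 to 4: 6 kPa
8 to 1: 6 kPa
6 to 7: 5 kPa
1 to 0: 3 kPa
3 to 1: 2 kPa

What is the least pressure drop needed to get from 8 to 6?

17 kPa

Running Dijkstra from 8:
8: 0
4: 4  (via 8)
1: 6  (via 8)
0: 7  (via 4)
5: 7  (via 4)
3: 8  (via 1)
9: 8  (via 1)
2: 10  (via 1)
10: 10  (via 4)
7: 15  (via 2)
6: 17  (via 2)
Shortest route: 8 → 1 → 2 → 6 = 17 kPa.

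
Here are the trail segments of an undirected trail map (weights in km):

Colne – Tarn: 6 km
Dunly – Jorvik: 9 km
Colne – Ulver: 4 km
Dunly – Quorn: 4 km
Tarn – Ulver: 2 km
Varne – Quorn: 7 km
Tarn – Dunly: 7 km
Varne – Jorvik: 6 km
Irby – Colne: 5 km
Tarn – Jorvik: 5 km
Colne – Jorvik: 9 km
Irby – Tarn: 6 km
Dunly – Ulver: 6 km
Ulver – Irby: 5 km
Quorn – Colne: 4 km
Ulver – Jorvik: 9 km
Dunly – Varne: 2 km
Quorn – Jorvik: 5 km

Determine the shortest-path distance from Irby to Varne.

13 km

Enumerating some paths:
Irby–Ulver–Dunly–Varne: 5+6+2 = 13
Irby–Colne–Quorn–Dunly–Varne: 5+4+4+2 = 15
Irby–Tarn–Dunly–Varne: 6+7+2 = 15
Irby–Colne–Quorn–Varne: 5+4+7 = 16
The minimum is 13 km via Irby–Ulver–Dunly–Varne.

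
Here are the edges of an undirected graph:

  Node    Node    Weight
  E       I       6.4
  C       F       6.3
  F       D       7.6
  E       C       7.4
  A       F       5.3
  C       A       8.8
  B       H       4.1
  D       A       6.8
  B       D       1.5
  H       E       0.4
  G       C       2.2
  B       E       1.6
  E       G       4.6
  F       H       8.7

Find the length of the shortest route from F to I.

15.5

Enumerating some paths:
F - D - B - H - E - I: 7.6+1.5+4.1+0.4+6.4 = 20
F - H - E - I: 8.7+0.4+6.4 = 15.5
F - C - G - E - I: 6.3+2.2+4.6+6.4 = 19.5
F - D - B - E - I: 7.6+1.5+1.6+6.4 = 17.1
The minimum is 15.5 via F - H - E - I.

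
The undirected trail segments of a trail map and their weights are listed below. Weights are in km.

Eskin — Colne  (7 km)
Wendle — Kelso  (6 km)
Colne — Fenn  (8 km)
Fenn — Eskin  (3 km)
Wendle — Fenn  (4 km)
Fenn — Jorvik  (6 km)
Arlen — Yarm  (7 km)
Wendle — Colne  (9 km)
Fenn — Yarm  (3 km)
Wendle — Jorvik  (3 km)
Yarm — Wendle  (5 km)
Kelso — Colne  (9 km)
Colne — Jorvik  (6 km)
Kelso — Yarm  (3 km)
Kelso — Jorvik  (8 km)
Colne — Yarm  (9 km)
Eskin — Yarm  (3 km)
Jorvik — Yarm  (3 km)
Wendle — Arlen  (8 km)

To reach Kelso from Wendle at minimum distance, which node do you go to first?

Kelso

Enumerating some paths:
Wendle - Jorvik - Yarm - Kelso: 3+3+3 = 9
Wendle - Kelso: 6 = 6
Wendle - Yarm - Kelso: 5+3 = 8
Wendle - Fenn - Yarm - Kelso: 4+3+3 = 10
The minimum is 6 km via Wendle - Kelso.
So from Wendle the first move is to Kelso.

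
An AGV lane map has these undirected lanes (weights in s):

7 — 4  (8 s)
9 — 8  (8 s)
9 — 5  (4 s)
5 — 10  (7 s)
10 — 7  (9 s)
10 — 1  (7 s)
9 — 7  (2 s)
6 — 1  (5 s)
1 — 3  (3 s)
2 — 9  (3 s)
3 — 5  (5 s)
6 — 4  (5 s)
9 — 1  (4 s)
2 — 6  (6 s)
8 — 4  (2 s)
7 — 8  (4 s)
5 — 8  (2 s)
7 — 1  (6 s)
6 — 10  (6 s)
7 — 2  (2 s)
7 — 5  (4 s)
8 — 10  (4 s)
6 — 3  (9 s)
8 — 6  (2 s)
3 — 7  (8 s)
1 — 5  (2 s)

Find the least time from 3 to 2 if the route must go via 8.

Best 3 to 8: 3–5–8 costing 7
Best 8 to 2: 8–7–2 costing 6
Total via 8: 7 + 6 = 13 s.

13 s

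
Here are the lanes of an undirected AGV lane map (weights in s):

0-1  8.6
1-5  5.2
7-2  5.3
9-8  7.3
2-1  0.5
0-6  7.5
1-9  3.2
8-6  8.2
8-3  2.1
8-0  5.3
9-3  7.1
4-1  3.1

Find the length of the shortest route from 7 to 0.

14.4 s

Candidate routes:
7 - 2 - 1 - 0: 5.3+0.5+8.6 = 14.4
7 - 2 - 1 - 9 - 8 - 0: 5.3+0.5+3.2+7.3+5.3 = 21.6
The minimum is 14.4 s via 7 - 2 - 1 - 0.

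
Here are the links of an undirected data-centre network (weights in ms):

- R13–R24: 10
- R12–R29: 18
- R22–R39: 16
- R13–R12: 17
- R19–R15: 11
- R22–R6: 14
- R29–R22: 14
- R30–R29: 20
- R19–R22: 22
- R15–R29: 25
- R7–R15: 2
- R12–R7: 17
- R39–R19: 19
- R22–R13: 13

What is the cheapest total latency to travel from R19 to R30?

56 ms

Enumerating some paths:
R19 → R22 → R13 → R12 → R29 → R30: 22+13+17+18+20 = 90
R19 → R39 → R22 → R29 → R30: 19+16+14+20 = 69
R19 → R15 → R29 → R30: 11+25+20 = 56
R19 → R15 → R7 → R12 → R29 → R30: 11+2+17+18+20 = 68
Cheapest is R19 → R15 → R29 → R30 at 56 ms.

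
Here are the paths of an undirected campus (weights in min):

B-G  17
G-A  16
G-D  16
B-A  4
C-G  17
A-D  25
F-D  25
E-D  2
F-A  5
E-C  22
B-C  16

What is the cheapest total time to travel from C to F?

Enumerating some paths:
C–E–D–F: 22+2+25 = 49
C–B–A–F: 16+4+5 = 25
C–G–B–A–F: 17+17+4+5 = 43
C–G–A–F: 17+16+5 = 38
The minimum is 25 min via C–B–A–F.

25 min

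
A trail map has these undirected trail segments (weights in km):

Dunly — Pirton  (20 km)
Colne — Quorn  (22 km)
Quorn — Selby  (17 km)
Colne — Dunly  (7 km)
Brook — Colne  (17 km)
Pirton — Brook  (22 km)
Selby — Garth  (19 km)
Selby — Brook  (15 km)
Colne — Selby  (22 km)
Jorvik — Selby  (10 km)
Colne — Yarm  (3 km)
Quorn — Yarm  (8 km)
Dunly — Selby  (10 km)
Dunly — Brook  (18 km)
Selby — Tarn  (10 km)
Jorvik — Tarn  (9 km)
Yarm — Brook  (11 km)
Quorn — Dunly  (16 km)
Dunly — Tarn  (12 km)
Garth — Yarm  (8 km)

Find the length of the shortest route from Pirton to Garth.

Enumerating some paths:
Pirton → Brook → Yarm → Garth: 22+11+8 = 41
Pirton → Dunly → Colne → Yarm → Garth: 20+7+3+8 = 38
The minimum is 38 km via Pirton → Dunly → Colne → Yarm → Garth.

38 km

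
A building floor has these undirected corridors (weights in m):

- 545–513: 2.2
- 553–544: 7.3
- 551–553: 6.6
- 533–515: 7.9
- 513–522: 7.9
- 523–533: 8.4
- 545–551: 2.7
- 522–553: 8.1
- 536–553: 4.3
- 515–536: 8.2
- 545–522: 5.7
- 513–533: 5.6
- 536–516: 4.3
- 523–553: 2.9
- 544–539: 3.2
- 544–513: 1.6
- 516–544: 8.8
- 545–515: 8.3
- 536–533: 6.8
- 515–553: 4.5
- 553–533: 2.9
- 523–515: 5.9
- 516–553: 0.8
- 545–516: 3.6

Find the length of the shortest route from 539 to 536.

14.8 m

Candidate routes:
539–544–513–545–516–536: 3.2+1.6+2.2+3.6+4.3 = 14.9
539–544–553–536: 3.2+7.3+4.3 = 14.8
Cheapest is 539–544–553–536 at 14.8 m.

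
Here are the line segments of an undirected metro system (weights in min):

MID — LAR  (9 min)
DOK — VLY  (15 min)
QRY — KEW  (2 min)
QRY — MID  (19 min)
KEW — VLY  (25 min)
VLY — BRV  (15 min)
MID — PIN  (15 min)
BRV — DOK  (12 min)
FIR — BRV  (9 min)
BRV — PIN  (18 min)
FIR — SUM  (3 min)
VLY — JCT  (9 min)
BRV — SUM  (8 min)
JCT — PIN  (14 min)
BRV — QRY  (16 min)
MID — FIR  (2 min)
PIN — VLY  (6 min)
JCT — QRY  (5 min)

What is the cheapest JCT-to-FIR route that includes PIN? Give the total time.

31 min

Shortest JCT→PIN: JCT → PIN = 14
Best PIN to FIR: PIN → MID → FIR costing 17
Total via PIN: 14 + 17 = 31 min.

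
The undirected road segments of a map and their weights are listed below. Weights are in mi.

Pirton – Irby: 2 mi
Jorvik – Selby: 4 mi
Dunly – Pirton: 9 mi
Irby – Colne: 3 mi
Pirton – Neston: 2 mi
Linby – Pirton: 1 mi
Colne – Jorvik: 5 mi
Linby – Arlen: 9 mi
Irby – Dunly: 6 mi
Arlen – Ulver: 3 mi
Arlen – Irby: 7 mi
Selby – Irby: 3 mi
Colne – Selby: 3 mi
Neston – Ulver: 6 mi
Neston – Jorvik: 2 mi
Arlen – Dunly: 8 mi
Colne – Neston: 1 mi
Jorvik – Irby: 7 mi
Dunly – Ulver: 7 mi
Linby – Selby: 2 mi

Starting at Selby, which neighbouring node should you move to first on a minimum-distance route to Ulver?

Colne

Enumerating some paths:
Selby–Linby–Pirton–Neston–Ulver: 2+1+2+6 = 11
Selby–Jorvik–Neston–Ulver: 4+2+6 = 12
Selby–Colne–Neston–Ulver: 3+1+6 = 10
The minimum is 10 mi via Selby–Colne–Neston–Ulver.
So from Selby the first move is to Colne.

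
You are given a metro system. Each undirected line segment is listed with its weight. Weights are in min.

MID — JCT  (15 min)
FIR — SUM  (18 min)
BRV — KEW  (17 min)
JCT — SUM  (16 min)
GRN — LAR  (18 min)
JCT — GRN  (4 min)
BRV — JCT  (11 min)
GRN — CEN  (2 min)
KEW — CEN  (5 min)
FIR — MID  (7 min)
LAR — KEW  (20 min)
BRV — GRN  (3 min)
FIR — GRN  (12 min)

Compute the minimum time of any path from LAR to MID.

Running Dijkstra from LAR:
LAR: 0
GRN: 18  (via LAR)
KEW: 20  (via LAR)
CEN: 20  (via GRN)
BRV: 21  (via GRN)
JCT: 22  (via GRN)
FIR: 30  (via GRN)
MID: 37  (via JCT)
Shortest route: LAR → GRN → JCT → MID = 37 min.

37 min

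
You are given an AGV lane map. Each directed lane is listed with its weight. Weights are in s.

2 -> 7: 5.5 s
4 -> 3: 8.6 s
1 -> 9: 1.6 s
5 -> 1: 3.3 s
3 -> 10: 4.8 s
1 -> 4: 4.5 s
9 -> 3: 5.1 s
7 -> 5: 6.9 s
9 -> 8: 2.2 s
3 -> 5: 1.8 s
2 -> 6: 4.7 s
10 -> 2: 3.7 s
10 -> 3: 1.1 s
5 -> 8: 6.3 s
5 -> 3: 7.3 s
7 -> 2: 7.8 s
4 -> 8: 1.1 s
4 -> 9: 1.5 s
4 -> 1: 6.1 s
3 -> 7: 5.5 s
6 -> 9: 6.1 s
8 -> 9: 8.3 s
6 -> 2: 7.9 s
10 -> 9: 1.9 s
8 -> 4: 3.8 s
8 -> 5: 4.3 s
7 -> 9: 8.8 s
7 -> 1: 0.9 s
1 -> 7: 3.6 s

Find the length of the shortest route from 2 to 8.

10.2 s

Shortest distances from 2:
2: 0
6: 4.7  (via 2)
7: 5.5  (via 2)
1: 6.4  (via 7)
9: 8  (via 1)
8: 10.2  (via 9)
Shortest route: 2 → 7 → 1 → 9 → 8 = 10.2 s.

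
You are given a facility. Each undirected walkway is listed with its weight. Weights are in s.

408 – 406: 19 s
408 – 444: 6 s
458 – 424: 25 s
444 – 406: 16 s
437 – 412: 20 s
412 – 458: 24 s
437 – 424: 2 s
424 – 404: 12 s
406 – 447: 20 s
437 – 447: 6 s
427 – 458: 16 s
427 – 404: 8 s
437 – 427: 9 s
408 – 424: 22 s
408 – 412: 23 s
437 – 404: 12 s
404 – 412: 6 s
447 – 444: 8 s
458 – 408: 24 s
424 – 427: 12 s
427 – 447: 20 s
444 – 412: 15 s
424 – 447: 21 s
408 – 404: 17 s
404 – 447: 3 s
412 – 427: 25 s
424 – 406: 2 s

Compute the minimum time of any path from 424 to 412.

Settle nodes by increasing distance from 424:
424: 0
437: 2  (via 424)
406: 2  (via 424)
447: 8  (via 437)
427: 11  (via 437)
404: 11  (via 447)
444: 16  (via 447)
412: 17  (via 404)
Shortest route: 424–437–447–404–412 = 17 s.

17 s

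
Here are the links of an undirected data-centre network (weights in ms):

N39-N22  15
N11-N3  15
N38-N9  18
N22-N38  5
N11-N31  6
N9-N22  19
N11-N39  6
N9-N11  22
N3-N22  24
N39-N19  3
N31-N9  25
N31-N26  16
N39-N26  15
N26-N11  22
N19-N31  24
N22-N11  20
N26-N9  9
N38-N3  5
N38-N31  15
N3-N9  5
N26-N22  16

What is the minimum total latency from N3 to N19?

24 ms

Running Dijkstra from N3:
N3: 0
N9: 5  (via N3)
N38: 5  (via N3)
N22: 10  (via N38)
N26: 14  (via N9)
N11: 15  (via N3)
N31: 20  (via N38)
N39: 21  (via N11)
N19: 24  (via N39)
Shortest route: N3 → N11 → N39 → N19 = 24 ms.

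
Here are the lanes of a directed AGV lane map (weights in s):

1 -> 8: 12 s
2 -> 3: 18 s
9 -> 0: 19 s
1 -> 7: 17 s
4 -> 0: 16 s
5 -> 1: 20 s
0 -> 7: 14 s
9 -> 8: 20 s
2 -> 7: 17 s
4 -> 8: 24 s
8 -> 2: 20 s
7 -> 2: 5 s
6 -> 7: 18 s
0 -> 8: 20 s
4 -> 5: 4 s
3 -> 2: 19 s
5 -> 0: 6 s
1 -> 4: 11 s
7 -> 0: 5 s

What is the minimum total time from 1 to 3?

40 s

Candidate routes:
1 - 7 - 2 - 3: 17+5+18 = 40
1 - 8 - 2 - 3: 12+20+18 = 50
Cheapest is 1 - 7 - 2 - 3 at 40 s.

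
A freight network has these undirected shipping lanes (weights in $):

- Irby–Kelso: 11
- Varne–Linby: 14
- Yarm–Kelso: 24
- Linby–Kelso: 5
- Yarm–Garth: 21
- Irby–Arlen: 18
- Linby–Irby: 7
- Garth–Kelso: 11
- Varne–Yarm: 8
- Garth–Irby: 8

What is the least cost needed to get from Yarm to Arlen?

$47

Running Dijkstra from Yarm:
Yarm: 0
Varne: 8  (via Yarm)
Garth: 21  (via Yarm)
Linby: 22  (via Varne)
Kelso: 24  (via Yarm)
Irby: 29  (via Garth)
Arlen: 47  (via Irby)
Shortest route: Yarm → Garth → Irby → Arlen = $47.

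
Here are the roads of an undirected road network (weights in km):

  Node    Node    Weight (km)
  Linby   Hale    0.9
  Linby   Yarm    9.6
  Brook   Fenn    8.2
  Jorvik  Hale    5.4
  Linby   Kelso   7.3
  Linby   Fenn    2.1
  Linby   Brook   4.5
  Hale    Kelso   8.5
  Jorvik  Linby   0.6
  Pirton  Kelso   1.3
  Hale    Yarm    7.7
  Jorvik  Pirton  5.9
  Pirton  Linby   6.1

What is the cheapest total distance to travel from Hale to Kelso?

Running Dijkstra from Hale:
Hale: 0
Linby: 0.9  (via Hale)
Jorvik: 1.5  (via Linby)
Fenn: 3  (via Linby)
Brook: 5.4  (via Linby)
Pirton: 7  (via Linby)
Yarm: 7.7  (via Hale)
Kelso: 8.2  (via Linby)
Shortest route: Hale → Linby → Kelso = 8.2 km.

8.2 km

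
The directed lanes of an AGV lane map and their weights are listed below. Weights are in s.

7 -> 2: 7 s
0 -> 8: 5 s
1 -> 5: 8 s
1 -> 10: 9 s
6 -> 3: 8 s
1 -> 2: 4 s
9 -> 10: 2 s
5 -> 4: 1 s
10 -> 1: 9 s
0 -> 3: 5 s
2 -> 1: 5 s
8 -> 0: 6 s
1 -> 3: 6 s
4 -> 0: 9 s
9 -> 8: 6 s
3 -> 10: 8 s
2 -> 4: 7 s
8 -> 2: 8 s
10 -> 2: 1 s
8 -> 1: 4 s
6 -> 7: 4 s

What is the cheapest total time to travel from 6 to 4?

18 s

Running Dijkstra from 6:
6: 0
7: 4  (via 6)
3: 8  (via 6)
2: 11  (via 7)
1: 16  (via 2)
10: 16  (via 3)
4: 18  (via 2)
Shortest route: 6 → 7 → 2 → 4 = 18 s.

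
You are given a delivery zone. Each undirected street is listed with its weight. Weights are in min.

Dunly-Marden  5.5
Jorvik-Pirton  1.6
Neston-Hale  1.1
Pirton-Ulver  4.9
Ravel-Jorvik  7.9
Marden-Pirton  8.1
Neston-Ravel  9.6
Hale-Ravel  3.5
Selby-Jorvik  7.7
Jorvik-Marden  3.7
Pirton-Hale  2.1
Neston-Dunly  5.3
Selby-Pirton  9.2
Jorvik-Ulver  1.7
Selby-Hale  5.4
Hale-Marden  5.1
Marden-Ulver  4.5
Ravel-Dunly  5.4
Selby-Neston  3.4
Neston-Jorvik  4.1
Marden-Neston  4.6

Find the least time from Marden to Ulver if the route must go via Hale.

Shortest Marden→Hale: Marden–Hale = 5.1
Shortest Hale→Ulver: Hale–Pirton–Jorvik–Ulver = 5.4
Total via Hale: 5.1 + 5.4 = 10.5 min.

10.5 min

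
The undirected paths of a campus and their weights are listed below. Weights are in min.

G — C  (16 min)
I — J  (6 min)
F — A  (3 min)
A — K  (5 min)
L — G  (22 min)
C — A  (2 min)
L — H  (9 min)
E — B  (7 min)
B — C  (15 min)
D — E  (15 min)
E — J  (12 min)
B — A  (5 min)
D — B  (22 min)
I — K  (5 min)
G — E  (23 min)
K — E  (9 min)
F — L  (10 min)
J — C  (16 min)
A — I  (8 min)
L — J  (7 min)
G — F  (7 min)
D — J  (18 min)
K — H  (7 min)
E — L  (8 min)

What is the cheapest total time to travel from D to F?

Shortest distances from D:
D: 0
E: 15  (via D)
J: 18  (via D)
B: 22  (via D)
L: 23  (via E)
I: 24  (via J)
K: 24  (via E)
A: 27  (via B)
C: 29  (via A)
F: 30  (via A)
Shortest route: D–B–A–F = 30 min.

30 min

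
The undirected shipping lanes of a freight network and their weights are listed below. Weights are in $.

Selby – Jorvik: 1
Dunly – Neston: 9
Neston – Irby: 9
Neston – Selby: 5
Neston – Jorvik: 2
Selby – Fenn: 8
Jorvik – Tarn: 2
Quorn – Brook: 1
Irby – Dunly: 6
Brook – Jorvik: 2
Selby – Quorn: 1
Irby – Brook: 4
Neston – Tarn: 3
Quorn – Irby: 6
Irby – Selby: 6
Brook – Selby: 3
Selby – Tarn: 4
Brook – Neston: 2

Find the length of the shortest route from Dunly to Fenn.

$20

Settle nodes by increasing distance from Dunly:
Dunly: 0
Irby: 6  (via Dunly)
Neston: 9  (via Dunly)
Brook: 10  (via Irby)
Quorn: 11  (via Brook)
Jorvik: 11  (via Neston)
Selby: 12  (via Irby)
Tarn: 12  (via Neston)
Fenn: 20  (via Selby)
Shortest route: Dunly → Irby → Selby → Fenn = $20.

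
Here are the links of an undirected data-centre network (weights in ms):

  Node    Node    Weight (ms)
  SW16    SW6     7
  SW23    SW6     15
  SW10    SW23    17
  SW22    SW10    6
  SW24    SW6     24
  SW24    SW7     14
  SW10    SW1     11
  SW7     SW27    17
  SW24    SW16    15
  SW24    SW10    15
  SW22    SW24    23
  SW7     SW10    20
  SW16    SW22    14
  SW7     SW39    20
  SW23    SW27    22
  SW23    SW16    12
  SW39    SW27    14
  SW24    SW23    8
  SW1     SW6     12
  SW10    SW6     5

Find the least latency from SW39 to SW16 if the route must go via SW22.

60 ms

Shortest SW39→SW22: SW39 → SW7 → SW10 → SW22 = 46
Shortest SW22→SW16: SW22 → SW16 = 14
Total via SW22: 46 + 14 = 60 ms.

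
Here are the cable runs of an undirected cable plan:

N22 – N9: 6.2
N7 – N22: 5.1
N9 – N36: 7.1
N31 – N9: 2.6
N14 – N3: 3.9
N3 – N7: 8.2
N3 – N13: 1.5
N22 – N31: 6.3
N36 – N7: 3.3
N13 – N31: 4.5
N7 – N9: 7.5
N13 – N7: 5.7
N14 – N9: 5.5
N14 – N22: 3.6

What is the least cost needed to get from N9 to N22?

Candidate routes:
N9–N22: 6.2 = 6.2
N9–N31–N22: 2.6+6.3 = 8.9
N9–N14–N22: 5.5+3.6 = 9.1
The minimum is 6.2 via N9–N22.

6.2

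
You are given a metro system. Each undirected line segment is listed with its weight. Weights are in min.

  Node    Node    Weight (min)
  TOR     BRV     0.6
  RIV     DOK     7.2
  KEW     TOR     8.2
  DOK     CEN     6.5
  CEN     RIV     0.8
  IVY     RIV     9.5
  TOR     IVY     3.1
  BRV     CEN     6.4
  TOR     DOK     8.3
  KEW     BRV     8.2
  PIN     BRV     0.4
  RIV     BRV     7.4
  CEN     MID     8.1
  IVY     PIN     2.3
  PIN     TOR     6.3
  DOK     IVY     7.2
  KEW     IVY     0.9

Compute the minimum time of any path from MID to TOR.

Settle nodes by increasing distance from MID:
MID: 0
CEN: 8.1  (via MID)
RIV: 8.9  (via CEN)
BRV: 14.5  (via CEN)
DOK: 14.6  (via CEN)
PIN: 14.9  (via BRV)
TOR: 15.1  (via BRV)
Shortest route: MID–CEN–BRV–TOR = 15.1 min.

15.1 min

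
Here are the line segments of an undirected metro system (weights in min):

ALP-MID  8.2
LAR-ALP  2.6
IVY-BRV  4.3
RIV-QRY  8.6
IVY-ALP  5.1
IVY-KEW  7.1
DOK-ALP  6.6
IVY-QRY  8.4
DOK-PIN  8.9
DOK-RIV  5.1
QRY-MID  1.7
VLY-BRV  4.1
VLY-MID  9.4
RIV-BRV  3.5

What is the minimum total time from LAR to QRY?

12.5 min

Candidate routes:
LAR - ALP - MID - QRY: 2.6+8.2+1.7 = 12.5
LAR - ALP - IVY - QRY: 2.6+5.1+8.4 = 16.1
LAR - ALP - IVY - BRV - RIV - QRY: 2.6+5.1+4.3+3.5+8.6 = 24.1
LAR - ALP - DOK - RIV - QRY: 2.6+6.6+5.1+8.6 = 22.9
The minimum is 12.5 min via LAR - ALP - MID - QRY.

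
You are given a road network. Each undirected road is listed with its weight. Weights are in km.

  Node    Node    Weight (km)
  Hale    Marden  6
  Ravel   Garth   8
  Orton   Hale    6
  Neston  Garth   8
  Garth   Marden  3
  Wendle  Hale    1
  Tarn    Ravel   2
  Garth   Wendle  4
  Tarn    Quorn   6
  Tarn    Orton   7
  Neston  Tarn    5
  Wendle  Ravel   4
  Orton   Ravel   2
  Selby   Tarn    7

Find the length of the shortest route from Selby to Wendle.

Shortest distances from Selby:
Selby: 0
Tarn: 7  (via Selby)
Ravel: 9  (via Tarn)
Orton: 11  (via Ravel)
Neston: 12  (via Tarn)
Quorn: 13  (via Tarn)
Wendle: 13  (via Ravel)
Shortest route: Selby → Tarn → Ravel → Wendle = 13 km.

13 km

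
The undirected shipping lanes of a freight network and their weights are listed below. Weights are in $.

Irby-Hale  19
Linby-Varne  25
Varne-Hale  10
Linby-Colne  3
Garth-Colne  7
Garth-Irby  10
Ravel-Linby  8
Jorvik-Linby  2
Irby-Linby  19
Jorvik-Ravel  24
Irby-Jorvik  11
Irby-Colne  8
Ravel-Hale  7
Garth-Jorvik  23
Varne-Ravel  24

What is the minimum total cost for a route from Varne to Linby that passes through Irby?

$40

Shortest Varne→Irby: Varne–Hale–Irby = 29
Shortest Irby→Linby: Irby–Colne–Linby = 11
Total via Irby: 29 + 11 = $40.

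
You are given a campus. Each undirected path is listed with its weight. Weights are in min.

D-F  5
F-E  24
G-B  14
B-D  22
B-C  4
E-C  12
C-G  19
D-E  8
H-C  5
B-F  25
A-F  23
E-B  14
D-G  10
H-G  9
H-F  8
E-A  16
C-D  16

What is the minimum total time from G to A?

Enumerating some paths:
G–D–E–A: 10+8+16 = 34
G–D–F–A: 10+5+23 = 38
Cheapest is G–D–E–A at 34 min.

34 min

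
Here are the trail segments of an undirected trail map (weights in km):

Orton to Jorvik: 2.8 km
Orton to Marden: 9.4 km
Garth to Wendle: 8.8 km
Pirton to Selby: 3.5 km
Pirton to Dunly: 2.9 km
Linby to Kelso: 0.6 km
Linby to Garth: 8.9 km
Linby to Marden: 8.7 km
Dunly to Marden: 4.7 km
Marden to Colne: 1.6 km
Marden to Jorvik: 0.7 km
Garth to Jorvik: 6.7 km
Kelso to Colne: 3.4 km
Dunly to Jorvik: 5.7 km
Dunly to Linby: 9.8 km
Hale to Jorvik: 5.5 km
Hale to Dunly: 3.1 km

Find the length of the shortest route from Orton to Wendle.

18.3 km

Candidate routes:
Orton - Marden - Jorvik - Garth - Wendle: 9.4+0.7+6.7+8.8 = 25.6
Orton - Jorvik - Garth - Wendle: 2.8+6.7+8.8 = 18.3
The minimum is 18.3 km via Orton - Jorvik - Garth - Wendle.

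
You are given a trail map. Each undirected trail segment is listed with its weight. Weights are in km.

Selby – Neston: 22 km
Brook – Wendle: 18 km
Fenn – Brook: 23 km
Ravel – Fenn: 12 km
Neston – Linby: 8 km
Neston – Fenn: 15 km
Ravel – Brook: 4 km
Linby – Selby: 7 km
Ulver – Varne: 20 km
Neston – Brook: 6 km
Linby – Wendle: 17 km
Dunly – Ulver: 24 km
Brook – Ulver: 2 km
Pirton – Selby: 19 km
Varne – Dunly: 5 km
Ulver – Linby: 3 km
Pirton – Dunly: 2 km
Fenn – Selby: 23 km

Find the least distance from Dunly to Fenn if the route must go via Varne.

Shortest Dunly→Varne: Dunly → Varne = 5
Best Varne to Fenn: Varne → Ulver → Brook → Ravel → Fenn costing 38
Total via Varne: 5 + 38 = 43 km.

43 km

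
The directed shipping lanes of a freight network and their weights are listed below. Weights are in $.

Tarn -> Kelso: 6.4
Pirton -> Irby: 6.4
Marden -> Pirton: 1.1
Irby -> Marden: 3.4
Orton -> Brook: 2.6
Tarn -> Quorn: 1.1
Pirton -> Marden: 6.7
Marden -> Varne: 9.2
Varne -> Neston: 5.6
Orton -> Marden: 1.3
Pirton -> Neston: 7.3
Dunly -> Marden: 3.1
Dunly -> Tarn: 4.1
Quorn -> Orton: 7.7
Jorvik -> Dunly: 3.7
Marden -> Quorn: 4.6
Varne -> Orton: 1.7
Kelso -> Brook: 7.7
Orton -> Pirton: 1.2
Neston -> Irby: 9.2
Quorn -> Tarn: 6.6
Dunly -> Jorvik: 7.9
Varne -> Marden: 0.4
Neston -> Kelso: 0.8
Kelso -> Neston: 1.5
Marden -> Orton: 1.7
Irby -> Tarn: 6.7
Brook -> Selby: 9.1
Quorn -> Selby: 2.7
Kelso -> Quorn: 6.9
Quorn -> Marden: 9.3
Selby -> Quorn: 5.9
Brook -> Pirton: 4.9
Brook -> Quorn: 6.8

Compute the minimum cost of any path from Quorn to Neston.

$14.5

Enumerating some paths:
Quorn - Tarn - Kelso - Neston: 6.6+6.4+1.5 = 14.5
Quorn - Orton - Pirton - Neston: 7.7+1.2+7.3 = 16.2
Quorn - Orton - Marden - Pirton - Neston: 7.7+1.3+1.1+7.3 = 17.4
The minimum is $14.5 via Quorn - Tarn - Kelso - Neston.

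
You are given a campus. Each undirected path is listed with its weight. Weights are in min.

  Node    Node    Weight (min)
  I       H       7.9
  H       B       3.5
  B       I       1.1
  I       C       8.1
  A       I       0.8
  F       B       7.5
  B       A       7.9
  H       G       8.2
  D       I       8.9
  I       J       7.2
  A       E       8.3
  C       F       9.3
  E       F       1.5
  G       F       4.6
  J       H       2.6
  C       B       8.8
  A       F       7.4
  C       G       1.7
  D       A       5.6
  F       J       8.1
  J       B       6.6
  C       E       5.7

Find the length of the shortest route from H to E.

12.2 min

Compare a few routes:
H–B–F–E: 3.5+7.5+1.5 = 12.5
H–J–F–E: 2.6+8.1+1.5 = 12.2
Cheapest is H–J–F–E at 12.2 min.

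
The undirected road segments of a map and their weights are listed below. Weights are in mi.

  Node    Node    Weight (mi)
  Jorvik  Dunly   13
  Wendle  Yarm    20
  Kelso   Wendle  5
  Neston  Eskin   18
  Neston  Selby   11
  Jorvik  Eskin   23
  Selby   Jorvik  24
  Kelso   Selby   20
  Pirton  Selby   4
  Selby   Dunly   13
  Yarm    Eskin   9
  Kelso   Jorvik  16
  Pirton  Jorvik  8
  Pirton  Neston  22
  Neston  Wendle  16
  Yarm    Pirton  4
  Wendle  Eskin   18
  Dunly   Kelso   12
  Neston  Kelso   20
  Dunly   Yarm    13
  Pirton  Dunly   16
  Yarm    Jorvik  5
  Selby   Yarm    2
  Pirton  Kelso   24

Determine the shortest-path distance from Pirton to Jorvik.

8 mi

Candidate routes:
Pirton → Yarm → Jorvik: 4+5 = 9
Pirton → Jorvik: 8 = 8
Cheapest is Pirton → Jorvik at 8 mi.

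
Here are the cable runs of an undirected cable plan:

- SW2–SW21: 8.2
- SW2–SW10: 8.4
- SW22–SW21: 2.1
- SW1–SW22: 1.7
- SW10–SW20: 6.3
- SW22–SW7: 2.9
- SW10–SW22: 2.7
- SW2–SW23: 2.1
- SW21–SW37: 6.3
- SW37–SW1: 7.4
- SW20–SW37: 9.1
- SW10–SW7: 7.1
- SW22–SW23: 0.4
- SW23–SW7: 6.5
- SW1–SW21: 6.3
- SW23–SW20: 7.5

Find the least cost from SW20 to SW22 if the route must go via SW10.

Best SW20 to SW10: SW20–SW10 costing 6.3
Best SW10 to SW22: SW10–SW22 costing 2.7
Total via SW10: 6.3 + 2.7 = 9.

9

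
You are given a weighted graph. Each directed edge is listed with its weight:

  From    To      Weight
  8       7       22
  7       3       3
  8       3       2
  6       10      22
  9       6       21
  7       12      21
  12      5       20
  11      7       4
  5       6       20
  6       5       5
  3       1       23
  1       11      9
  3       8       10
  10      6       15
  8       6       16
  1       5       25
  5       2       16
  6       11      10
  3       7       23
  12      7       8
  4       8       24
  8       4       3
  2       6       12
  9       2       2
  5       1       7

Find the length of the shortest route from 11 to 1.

Running Dijkstra from 11:
11: 0
7: 4  (via 11)
3: 7  (via 7)
8: 17  (via 3)
4: 20  (via 8)
12: 25  (via 7)
1: 30  (via 3)
Shortest route: 11 → 7 → 3 → 1 = 30.

30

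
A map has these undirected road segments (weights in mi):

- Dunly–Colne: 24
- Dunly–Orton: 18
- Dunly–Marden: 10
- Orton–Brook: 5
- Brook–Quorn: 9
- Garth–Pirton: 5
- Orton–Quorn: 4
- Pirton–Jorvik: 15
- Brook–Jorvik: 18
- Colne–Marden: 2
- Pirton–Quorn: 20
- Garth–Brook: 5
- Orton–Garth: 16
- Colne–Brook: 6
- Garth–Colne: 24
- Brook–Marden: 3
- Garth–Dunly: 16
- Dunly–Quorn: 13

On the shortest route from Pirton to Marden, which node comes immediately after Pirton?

Garth

Enumerating some paths:
Pirton–Garth–Dunly–Marden: 5+16+10 = 31
Pirton–Garth–Orton–Brook–Marden: 5+16+5+3 = 29
Pirton–Garth–Brook–Colne–Marden: 5+5+6+2 = 18
Pirton–Garth–Brook–Marden: 5+5+3 = 13
Cheapest is Pirton–Garth–Brook–Marden at 13 mi.
So from Pirton the first move is to Garth.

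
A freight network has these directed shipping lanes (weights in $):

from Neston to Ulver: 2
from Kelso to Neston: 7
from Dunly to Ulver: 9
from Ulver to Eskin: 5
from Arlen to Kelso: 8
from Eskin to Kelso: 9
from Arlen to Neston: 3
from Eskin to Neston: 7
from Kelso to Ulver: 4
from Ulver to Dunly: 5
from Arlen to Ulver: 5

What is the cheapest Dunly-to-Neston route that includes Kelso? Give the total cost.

$30

Best Dunly to Kelso: Dunly → Ulver → Eskin → Kelso costing 23
Best Kelso to Neston: Kelso → Neston costing 7
Total via Kelso: 23 + 7 = $30.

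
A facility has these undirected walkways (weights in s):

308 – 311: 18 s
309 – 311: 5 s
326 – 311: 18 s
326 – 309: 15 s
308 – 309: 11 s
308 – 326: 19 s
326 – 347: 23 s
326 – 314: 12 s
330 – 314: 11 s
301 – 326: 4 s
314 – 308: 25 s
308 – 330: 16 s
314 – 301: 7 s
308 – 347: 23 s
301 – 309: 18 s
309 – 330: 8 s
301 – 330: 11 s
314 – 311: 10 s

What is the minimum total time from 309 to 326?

Shortest distances from 309:
309: 0
311: 5  (via 309)
330: 8  (via 309)
308: 11  (via 309)
314: 15  (via 311)
326: 15  (via 309)
Shortest route: 309 → 326 = 15 s.

15 s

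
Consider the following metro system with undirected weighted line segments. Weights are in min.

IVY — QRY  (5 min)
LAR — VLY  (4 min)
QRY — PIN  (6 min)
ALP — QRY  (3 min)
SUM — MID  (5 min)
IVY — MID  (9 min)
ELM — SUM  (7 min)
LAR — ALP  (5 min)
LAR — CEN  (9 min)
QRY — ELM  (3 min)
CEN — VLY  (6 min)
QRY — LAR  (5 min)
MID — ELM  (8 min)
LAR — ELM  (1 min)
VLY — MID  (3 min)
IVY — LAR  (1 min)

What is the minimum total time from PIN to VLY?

14 min

Compare a few routes:
PIN - QRY - ELM - LAR - VLY: 6+3+1+4 = 14
PIN - QRY - LAR - VLY: 6+5+4 = 15
PIN - QRY - IVY - LAR - VLY: 6+5+1+4 = 16
The minimum is 14 min via PIN - QRY - ELM - LAR - VLY.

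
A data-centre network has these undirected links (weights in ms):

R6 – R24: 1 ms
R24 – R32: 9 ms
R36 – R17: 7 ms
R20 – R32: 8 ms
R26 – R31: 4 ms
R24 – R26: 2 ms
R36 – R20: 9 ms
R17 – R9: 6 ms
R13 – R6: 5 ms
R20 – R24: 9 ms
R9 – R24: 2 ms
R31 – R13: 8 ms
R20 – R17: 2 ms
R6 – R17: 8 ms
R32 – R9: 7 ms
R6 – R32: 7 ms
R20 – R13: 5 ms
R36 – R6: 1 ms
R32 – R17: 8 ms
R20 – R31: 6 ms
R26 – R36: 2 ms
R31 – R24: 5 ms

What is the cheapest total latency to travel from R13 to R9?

8 ms

Shortest distances from R13:
R13: 0
R6: 5  (via R13)
R20: 5  (via R13)
R24: 6  (via R6)
R36: 6  (via R6)
R17: 7  (via R20)
R9: 8  (via R24)
Shortest route: R13–R6–R24–R9 = 8 ms.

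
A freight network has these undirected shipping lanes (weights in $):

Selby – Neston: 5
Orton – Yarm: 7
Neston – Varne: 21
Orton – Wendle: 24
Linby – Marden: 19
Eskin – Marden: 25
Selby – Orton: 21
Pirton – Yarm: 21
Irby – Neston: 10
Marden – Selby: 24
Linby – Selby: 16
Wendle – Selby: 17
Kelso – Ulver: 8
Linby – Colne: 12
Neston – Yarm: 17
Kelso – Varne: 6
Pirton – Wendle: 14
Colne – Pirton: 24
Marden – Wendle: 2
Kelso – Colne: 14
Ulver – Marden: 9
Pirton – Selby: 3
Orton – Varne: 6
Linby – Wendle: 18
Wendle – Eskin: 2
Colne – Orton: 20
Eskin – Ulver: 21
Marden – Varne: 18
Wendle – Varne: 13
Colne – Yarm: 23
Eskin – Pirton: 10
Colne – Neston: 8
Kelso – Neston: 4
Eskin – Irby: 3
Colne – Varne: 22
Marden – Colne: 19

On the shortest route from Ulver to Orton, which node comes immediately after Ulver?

Kelso

Candidate routes:
Ulver → Kelso → Varne → Orton: 8+6+6 = 20
Ulver → Marden → Varne → Orton: 9+18+6 = 33
Ulver → Marden → Wendle → Varne → Orton: 9+2+13+6 = 30
Cheapest is Ulver → Kelso → Varne → Orton at $20.
So from Ulver the first move is to Kelso.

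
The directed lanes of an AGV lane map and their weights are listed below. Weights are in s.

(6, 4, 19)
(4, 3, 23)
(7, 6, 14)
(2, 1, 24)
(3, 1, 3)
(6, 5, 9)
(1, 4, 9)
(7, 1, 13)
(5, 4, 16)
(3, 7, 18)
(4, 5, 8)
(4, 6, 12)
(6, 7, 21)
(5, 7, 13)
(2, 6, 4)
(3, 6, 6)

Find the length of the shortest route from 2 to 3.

46 s

Running Dijkstra from 2:
2: 0
6: 4  (via 2)
5: 13  (via 6)
4: 23  (via 6)
1: 24  (via 2)
7: 25  (via 6)
3: 46  (via 4)
Shortest route: 2 → 6 → 4 → 3 = 46 s.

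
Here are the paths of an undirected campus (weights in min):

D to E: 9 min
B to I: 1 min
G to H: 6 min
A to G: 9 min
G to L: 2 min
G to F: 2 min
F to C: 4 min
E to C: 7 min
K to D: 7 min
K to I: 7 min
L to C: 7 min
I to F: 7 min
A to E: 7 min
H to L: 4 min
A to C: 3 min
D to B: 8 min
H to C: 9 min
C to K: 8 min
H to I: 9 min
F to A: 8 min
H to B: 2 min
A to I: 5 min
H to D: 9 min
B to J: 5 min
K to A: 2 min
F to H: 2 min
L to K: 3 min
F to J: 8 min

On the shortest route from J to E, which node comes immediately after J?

Enumerating some paths:
J → B → H → F → C → E: 5+2+2+4+7 = 20
J → F → C → E: 8+4+7 = 19
J → B → I → A → C → E: 5+1+5+3+7 = 21
J → B → I → A → E: 5+1+5+7 = 18
Cheapest is J → B → I → A → E at 18 min.
So from J the first move is to B.

B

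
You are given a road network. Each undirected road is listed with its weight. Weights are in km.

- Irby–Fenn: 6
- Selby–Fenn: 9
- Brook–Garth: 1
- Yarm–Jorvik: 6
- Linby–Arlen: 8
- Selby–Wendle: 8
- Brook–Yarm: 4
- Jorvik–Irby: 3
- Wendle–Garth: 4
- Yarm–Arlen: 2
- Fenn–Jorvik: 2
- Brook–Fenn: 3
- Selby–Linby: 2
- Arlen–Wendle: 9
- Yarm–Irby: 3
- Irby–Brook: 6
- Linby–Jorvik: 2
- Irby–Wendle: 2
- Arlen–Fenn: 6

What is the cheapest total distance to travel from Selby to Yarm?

Settle nodes by increasing distance from Selby:
Selby: 0
Linby: 2  (via Selby)
Jorvik: 4  (via Linby)
Fenn: 6  (via Jorvik)
Irby: 7  (via Jorvik)
Wendle: 8  (via Selby)
Brook: 9  (via Fenn)
Arlen: 10  (via Linby)
Yarm: 10  (via Jorvik)
Shortest route: Selby–Linby–Jorvik–Yarm = 10 km.

10 km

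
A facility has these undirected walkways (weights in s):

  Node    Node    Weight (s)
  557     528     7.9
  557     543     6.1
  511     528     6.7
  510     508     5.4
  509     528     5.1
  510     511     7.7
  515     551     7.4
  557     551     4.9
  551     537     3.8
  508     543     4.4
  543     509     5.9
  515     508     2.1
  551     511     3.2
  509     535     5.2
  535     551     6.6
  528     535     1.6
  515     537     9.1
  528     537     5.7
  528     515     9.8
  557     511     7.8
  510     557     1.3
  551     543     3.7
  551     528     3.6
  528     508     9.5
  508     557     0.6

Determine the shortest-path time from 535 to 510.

Shortest distances from 535:
535: 0
528: 1.6  (via 535)
551: 5.2  (via 528)
509: 5.2  (via 535)
537: 7.3  (via 528)
511: 8.3  (via 528)
543: 8.9  (via 551)
557: 9.5  (via 528)
508: 10.1  (via 557)
510: 10.8  (via 557)
Shortest route: 535–528–557–510 = 10.8 s.

10.8 s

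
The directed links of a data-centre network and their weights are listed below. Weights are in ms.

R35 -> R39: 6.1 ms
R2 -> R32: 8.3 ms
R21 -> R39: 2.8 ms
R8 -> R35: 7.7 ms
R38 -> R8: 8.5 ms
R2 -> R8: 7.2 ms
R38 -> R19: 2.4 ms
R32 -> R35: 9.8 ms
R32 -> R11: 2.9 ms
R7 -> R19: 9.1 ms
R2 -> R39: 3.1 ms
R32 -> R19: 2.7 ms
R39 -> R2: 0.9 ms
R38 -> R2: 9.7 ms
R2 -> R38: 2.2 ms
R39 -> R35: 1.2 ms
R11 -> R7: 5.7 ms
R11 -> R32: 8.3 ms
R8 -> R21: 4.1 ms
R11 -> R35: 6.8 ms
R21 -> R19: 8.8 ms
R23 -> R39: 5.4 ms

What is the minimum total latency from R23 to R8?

Enumerating some paths:
R23 → R39 → R2 → R38 → R8: 5.4+0.9+2.2+8.5 = 17
R23 → R39 → R2 → R8: 5.4+0.9+7.2 = 13.5
The minimum is 13.5 ms via R23 → R39 → R2 → R8.

13.5 ms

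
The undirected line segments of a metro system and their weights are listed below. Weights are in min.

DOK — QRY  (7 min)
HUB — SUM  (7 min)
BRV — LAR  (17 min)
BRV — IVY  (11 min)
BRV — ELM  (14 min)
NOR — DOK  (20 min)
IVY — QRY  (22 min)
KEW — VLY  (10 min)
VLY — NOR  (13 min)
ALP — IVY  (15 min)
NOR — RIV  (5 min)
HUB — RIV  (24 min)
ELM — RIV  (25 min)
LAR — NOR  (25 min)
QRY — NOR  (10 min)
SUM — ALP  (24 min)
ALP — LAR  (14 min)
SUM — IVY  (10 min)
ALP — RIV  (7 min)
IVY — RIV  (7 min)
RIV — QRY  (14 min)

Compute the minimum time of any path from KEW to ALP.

35 min

Running Dijkstra from KEW:
KEW: 0
VLY: 10  (via KEW)
NOR: 23  (via VLY)
RIV: 28  (via NOR)
QRY: 33  (via NOR)
ALP: 35  (via RIV)
Shortest route: KEW → VLY → NOR → RIV → ALP = 35 min.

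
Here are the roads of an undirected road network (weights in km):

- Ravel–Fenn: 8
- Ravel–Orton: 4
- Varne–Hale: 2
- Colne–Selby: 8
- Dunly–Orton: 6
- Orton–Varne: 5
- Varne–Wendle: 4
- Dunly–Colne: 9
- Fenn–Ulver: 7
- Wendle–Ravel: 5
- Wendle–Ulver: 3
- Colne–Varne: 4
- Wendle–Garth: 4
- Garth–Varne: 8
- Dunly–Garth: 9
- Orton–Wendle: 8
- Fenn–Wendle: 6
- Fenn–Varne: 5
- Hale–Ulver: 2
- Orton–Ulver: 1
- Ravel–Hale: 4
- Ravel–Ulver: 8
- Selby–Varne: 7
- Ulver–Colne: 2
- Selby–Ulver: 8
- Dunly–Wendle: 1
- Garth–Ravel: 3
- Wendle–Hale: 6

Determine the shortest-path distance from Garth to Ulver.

7 km

Candidate routes:
Garth → Ravel → Orton → Ulver: 3+4+1 = 8
Garth → Ravel → Hale → Ulver: 3+4+2 = 9
Garth → Wendle → Ulver: 4+3 = 7
The minimum is 7 km via Garth → Wendle → Ulver.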